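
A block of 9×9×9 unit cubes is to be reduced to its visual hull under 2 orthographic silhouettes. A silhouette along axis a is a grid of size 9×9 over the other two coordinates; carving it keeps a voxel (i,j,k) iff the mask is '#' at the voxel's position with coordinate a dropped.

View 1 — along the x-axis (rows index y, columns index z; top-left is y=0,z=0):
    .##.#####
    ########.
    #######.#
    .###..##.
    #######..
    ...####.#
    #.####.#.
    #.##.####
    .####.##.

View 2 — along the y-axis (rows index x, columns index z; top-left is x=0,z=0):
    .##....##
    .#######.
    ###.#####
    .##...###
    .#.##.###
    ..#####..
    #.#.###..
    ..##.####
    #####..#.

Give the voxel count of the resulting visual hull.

full grid |V| = 729
after view 1 [x-axis, 59 of 81 cells solid] → remaining = 531
after view 2 [y-axis, 52 of 81 cells solid] → remaining = 350

350 voxels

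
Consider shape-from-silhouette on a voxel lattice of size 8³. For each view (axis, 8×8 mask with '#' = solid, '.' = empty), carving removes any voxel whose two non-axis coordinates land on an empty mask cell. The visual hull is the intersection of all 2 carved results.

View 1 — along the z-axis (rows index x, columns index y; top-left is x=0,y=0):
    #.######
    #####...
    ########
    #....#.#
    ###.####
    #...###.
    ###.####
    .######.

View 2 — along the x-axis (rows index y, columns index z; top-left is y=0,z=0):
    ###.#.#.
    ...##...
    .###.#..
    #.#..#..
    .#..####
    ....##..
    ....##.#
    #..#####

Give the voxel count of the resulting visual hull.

voxel count = 178

start: 8×8×8 = 512 voxels
after view 1 [z-axis, 47 of 64 cells solid] → remaining = 376
after view 2 [x-axis, 30 of 64 cells solid] → remaining = 178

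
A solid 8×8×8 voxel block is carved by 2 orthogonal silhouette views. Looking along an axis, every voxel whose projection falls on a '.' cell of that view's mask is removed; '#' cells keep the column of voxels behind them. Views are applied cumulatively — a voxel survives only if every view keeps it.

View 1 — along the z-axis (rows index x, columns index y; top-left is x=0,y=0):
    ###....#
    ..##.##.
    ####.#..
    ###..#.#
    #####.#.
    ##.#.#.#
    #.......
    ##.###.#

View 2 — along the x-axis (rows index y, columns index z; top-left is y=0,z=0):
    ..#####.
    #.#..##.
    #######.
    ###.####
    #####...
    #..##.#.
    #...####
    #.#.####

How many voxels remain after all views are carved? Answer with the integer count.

193 voxels

before carving: 512 voxels (8×8×8)
after view 1 [z-axis, 36 of 64 cells solid] → remaining = 288
after view 2 [x-axis, 43 of 64 cells solid] → remaining = 193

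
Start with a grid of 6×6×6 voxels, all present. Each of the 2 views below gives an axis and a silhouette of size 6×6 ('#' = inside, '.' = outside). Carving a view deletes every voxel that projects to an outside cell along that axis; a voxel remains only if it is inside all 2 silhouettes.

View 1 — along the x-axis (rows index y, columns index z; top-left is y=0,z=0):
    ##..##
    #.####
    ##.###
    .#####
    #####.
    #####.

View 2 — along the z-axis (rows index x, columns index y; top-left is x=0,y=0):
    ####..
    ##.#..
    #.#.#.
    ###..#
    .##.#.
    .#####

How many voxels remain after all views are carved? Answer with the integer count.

voxel count = 106

before carving: 216 voxels (6×6×6)
V1 x: intersect with YZ mask (29 set) -- 174 left
V2 z: intersect with XY mask (22 set) -- 106 left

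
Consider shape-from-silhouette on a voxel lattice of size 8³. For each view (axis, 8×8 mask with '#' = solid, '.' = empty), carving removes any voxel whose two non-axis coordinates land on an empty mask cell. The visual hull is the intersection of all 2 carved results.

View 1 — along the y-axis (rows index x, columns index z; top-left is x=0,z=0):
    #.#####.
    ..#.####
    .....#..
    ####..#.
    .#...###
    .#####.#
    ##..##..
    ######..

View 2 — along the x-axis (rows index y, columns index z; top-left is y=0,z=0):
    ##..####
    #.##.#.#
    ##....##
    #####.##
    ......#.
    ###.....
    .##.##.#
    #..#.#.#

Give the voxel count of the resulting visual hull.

|visual hull| = 158

start: 8×8×8 = 512 voxels
step 1: project along y, AND mask (37/64) → |grid| = 296
step 2: project along x, AND mask (35/64) → |grid| = 158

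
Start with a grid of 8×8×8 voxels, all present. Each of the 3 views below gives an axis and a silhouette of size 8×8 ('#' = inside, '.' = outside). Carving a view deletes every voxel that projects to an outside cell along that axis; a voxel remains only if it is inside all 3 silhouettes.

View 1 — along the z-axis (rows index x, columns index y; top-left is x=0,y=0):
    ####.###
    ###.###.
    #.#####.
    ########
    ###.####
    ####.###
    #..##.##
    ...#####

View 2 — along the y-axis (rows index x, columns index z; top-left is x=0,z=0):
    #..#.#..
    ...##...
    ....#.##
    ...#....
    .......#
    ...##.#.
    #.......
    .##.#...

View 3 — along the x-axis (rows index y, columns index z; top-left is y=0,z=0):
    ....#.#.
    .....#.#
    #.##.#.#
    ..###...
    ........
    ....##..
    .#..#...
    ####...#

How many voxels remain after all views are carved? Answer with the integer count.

before carving: 512 voxels (8×8×8)
after view 1 [z-axis, 51 of 64 cells solid] → remaining = 408
after view 2 [y-axis, 17 of 64 cells solid] → remaining = 107
after view 3 [x-axis, 21 of 64 cells solid] → remaining = 40

remaining voxels: 40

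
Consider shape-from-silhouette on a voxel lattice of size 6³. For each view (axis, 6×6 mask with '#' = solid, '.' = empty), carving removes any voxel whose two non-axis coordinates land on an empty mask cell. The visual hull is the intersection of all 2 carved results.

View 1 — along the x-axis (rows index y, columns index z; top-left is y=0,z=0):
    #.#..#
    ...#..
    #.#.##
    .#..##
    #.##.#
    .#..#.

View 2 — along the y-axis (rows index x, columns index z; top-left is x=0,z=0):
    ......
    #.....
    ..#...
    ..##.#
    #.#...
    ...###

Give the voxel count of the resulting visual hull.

voxel count = 30

full grid |V| = 216
  1. axis=0 (YZ plane), |mask|=17  ⇒  voxels=102
  2. axis=1 (XZ plane), |mask|=10  ⇒  voxels=30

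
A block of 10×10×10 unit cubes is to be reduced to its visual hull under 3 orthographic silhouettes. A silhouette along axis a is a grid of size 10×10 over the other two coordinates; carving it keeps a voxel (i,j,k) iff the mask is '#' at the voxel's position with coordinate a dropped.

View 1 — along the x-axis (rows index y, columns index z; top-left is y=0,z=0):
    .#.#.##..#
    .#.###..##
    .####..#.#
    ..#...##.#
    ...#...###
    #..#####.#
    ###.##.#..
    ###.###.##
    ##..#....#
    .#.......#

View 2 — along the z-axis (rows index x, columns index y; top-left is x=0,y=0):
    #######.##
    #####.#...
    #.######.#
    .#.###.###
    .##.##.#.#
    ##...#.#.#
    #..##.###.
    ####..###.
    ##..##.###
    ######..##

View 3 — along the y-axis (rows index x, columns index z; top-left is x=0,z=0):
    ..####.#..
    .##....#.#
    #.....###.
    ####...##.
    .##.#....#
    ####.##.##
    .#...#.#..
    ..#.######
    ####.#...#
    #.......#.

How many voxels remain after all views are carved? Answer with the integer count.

start: 10×10×10 = 1000 voxels
after view 1 [x-axis, 52 of 100 cells solid] → remaining = 520
after view 2 [z-axis, 69 of 100 cells solid] → remaining = 357
after view 3 [y-axis, 49 of 100 cells solid] → remaining = 175

voxel count = 175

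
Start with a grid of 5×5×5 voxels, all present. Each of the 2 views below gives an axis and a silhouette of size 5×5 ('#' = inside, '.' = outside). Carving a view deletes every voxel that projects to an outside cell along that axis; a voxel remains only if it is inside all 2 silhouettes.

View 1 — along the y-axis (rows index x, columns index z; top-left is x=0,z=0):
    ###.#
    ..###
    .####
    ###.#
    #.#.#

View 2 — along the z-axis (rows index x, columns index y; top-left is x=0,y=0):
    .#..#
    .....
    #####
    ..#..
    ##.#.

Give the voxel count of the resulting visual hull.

remaining voxels: 41

start: 5×5×5 = 125 voxels
  1. axis=1 (XZ plane), |mask|=18  ⇒  voxels=90
  2. axis=2 (XY plane), |mask|=11  ⇒  voxels=41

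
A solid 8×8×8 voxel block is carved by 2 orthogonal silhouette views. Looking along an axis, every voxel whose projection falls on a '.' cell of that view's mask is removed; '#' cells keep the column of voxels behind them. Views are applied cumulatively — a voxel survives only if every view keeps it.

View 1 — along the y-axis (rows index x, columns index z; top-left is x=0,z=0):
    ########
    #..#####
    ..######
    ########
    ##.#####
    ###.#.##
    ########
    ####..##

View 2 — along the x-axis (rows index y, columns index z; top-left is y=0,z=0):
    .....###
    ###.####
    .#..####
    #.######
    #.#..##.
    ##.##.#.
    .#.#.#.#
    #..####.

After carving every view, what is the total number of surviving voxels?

full grid |V| = 512
  1. axis=1 (XZ plane), |mask|=55  ⇒  voxels=440
  2. axis=0 (YZ plane), |mask|=40  ⇒  voxels=278

|visual hull| = 278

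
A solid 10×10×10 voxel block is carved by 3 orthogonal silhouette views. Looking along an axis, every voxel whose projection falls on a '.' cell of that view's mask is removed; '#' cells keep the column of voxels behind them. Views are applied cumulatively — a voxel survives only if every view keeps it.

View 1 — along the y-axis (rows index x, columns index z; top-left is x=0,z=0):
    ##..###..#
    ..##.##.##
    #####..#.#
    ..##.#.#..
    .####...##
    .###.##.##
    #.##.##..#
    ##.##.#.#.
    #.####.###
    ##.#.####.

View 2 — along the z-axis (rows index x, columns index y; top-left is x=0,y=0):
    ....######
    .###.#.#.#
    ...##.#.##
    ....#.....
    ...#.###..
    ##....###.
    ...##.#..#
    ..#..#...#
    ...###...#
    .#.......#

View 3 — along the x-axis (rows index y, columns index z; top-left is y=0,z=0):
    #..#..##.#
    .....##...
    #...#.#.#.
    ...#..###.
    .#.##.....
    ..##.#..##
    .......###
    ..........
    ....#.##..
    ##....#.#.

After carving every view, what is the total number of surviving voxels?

remaining voxels: 86

start: 10×10×10 = 1000 voxels
carve view 1 (along y, XZ-mask fill 63/100): 630 voxels remain
carve view 2 (along z, XY-mask fill 40/100): 258 voxels remain
carve view 3 (along x, YZ-mask fill 33/100): 86 voxels remain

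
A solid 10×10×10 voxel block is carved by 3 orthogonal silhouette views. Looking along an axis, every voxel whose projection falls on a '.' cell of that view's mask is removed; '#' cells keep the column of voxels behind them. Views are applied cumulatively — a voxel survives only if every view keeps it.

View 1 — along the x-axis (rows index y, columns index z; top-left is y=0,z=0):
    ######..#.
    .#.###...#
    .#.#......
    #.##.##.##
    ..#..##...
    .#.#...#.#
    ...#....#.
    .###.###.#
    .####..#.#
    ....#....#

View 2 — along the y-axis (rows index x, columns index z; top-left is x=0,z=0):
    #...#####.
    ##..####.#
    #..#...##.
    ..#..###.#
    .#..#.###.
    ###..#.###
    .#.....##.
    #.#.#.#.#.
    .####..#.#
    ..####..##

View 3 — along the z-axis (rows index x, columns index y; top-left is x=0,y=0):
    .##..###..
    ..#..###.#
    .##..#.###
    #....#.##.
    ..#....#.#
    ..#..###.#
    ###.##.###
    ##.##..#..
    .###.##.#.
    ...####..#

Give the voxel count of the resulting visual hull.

voxel count = 110

initial block: 10^3 = 1000
after view 1 [x-axis, 45 of 100 cells solid] → remaining = 450
after view 2 [y-axis, 54 of 100 cells solid] → remaining = 228
after view 3 [z-axis, 52 of 100 cells solid] → remaining = 110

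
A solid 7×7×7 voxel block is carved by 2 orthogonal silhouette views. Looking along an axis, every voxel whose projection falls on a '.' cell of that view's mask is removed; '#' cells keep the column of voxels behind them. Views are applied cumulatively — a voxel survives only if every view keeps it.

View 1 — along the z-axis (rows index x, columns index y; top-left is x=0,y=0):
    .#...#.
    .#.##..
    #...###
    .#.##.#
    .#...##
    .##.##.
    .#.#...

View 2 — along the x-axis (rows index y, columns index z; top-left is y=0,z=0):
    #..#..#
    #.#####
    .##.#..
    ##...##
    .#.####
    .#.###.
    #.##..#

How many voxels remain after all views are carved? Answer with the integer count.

voxel count = 102

before carving: 343 voxels (7×7×7)
V1 z: intersect with XY mask (22 set) -- 154 left
V2 x: intersect with YZ mask (29 set) -- 102 left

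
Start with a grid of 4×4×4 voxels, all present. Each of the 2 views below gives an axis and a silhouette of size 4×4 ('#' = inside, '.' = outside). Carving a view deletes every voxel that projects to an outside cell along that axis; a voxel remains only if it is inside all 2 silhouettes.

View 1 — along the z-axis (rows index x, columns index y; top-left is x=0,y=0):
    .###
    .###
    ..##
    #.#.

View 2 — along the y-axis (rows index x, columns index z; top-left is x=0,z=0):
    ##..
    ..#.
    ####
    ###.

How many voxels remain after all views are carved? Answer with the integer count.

initial block: 4^3 = 64
carve view 1 (along z, XY-mask fill 10/16): 40 voxels remain
carve view 2 (along y, XZ-mask fill 10/16): 23 voxels remain

23 voxels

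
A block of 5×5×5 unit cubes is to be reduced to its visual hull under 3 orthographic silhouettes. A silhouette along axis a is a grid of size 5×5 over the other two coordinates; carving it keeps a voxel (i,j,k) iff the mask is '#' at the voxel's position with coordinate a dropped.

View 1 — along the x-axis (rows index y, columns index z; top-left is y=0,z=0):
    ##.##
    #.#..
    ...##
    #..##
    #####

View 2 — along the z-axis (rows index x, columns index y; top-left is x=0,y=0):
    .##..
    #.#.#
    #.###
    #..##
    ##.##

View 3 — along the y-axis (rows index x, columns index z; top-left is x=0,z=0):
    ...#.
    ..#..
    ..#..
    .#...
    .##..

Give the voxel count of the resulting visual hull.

start: 5×5×5 = 125 voxels
V1 x: intersect with YZ mask (16 set) -- 80 left
V2 z: intersect with XY mask (16 set) -- 55 left
V3 y: intersect with XZ mask (6 set) -- 9 left

remaining voxels: 9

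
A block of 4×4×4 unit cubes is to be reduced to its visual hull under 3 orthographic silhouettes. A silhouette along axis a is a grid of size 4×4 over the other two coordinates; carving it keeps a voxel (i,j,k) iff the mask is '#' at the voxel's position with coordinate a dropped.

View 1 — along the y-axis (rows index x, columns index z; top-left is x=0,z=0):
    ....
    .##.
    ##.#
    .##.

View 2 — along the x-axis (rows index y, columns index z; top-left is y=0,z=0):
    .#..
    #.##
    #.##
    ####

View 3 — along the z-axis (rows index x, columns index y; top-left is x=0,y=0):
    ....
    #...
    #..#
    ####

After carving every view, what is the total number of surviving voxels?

before carving: 64 voxels (4×4×4)
[1] y-view keeps 7 columns → grid now 28
[2] x-view keeps 11 columns → grid now 18
[3] z-view keeps 7 columns → grid now 10

remaining voxels: 10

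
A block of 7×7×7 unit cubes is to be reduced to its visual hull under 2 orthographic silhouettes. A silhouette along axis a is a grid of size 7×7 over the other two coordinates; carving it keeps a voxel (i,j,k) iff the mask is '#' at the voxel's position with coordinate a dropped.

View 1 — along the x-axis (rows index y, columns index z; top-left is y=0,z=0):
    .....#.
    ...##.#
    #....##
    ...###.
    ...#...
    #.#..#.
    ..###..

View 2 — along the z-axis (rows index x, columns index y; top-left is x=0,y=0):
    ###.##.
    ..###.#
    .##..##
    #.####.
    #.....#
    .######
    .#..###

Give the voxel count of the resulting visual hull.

before carving: 343 voxels (7×7×7)
carve view 1 (along x, YZ-mask fill 17/49): 119 voxels remain
carve view 2 (along z, XY-mask fill 30/49): 74 voxels remain

remaining voxels: 74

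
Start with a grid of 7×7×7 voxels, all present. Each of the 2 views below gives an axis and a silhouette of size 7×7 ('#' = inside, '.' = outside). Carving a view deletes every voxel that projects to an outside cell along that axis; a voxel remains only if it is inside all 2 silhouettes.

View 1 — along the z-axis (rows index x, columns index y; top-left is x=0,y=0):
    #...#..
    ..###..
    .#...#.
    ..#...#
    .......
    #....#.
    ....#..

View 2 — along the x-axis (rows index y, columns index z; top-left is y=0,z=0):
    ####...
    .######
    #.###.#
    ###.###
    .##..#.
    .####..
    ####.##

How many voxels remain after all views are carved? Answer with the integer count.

remaining voxels: 53

start: 7×7×7 = 343 voxels
after view 1 [z-axis, 12 of 49 cells solid] → remaining = 84
after view 2 [x-axis, 34 of 49 cells solid] → remaining = 53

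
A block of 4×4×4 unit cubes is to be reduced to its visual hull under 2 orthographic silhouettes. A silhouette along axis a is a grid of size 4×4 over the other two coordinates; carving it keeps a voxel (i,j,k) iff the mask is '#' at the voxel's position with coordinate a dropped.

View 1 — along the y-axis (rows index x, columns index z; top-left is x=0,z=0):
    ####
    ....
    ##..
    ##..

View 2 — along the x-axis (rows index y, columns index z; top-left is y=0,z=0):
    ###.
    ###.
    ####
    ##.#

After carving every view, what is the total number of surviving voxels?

remaining voxels: 29

before carving: 64 voxels (4×4×4)
step 1: project along y, AND mask (8/16) → |grid| = 32
step 2: project along x, AND mask (13/16) → |grid| = 29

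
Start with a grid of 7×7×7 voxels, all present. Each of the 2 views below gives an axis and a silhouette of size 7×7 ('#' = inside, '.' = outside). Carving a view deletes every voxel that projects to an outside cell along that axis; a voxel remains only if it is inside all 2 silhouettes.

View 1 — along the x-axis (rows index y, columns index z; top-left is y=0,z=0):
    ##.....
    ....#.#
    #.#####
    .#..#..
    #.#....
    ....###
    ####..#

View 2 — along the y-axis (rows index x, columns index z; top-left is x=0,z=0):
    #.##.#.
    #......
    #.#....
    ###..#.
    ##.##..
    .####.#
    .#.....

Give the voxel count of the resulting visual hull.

voxel count = 66

initial block: 7^3 = 343
[1] x-view keeps 22 columns → grid now 154
[2] y-view keeps 21 columns → grid now 66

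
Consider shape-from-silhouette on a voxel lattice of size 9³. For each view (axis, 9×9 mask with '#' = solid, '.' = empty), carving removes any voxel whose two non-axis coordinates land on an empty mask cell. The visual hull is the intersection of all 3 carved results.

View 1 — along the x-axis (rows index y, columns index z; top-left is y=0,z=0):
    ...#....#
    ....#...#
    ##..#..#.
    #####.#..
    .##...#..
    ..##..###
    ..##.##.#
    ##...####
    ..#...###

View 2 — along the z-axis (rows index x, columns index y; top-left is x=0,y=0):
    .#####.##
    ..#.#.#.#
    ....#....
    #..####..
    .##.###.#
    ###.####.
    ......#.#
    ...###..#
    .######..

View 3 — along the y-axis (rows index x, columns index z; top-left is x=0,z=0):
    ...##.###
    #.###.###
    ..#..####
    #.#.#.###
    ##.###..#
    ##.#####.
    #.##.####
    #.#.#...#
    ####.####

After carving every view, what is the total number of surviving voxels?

start: 9×9×9 = 729 voxels
step 1: project along x, AND mask (37/81) → |grid| = 333
step 2: project along z, AND mask (42/81) → |grid| = 172
step 3: project along y, AND mask (55/81) → |grid| = 117

|visual hull| = 117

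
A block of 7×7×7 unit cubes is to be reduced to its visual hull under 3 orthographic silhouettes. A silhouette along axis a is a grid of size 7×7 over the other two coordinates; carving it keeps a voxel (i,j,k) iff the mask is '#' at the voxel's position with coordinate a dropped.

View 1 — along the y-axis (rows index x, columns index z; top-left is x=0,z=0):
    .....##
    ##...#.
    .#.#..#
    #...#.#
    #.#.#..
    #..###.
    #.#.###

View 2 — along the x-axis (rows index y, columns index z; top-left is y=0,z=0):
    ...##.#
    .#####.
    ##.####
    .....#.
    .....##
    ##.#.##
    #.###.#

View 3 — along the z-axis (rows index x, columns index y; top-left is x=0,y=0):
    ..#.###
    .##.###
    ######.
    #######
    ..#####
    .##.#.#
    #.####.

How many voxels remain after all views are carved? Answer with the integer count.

69 voxels

initial block: 7^3 = 343
[1] y-view keeps 23 columns → grid now 161
[2] x-view keeps 27 columns → grid now 91
[3] z-view keeps 36 columns → grid now 69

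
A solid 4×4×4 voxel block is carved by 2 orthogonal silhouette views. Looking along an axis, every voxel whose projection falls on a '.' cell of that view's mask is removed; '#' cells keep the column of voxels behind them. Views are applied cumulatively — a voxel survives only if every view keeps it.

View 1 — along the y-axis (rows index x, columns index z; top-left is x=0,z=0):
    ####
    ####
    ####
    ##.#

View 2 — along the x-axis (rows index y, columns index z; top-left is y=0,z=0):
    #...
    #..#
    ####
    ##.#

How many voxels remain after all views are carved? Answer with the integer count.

39 voxels

initial block: 4^3 = 64
  1. axis=1 (XZ plane), |mask|=15  ⇒  voxels=60
  2. axis=0 (YZ plane), |mask|=10  ⇒  voxels=39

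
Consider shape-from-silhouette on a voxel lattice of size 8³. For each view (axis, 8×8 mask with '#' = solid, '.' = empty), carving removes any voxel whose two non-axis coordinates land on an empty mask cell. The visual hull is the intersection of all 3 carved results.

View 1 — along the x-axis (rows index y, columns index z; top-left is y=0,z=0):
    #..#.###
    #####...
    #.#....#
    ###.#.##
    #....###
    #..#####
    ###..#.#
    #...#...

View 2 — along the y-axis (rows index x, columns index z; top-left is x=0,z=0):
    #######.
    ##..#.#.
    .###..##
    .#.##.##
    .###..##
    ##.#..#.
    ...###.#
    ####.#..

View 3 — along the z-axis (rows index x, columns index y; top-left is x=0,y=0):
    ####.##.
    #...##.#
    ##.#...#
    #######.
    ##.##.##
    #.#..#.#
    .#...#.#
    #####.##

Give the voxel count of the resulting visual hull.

before carving: 512 voxels (8×8×8)
[1] x-view keeps 36 columns → grid now 288
[2] y-view keeps 39 columns → grid now 166
[3] z-view keeps 41 columns → grid now 112

|visual hull| = 112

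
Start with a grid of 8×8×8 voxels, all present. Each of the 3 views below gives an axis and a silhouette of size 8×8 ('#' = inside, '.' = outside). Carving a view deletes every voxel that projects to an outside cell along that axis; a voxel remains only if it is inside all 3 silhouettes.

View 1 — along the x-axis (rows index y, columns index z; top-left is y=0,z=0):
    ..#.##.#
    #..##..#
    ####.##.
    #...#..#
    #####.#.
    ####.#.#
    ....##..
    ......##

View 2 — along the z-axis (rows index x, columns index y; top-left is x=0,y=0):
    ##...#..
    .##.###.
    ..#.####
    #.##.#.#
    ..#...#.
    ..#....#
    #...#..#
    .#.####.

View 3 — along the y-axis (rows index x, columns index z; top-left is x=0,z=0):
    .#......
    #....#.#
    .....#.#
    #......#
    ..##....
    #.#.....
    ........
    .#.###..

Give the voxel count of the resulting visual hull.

full grid |V| = 512
after view 1 [x-axis, 33 of 64 cells solid] → remaining = 264
after view 2 [z-axis, 30 of 64 cells solid] → remaining = 130
after view 3 [y-axis, 16 of 64 cells solid] → remaining = 37

voxel count = 37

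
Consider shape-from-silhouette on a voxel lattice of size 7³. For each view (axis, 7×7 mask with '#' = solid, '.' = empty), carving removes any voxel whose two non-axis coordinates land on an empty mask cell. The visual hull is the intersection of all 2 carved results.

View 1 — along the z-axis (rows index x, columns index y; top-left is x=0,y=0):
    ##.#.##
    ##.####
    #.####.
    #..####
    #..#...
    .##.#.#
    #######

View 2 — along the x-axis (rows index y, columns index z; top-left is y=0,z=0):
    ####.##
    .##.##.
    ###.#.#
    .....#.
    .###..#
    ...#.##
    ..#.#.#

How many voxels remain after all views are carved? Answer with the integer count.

123 voxels

initial block: 7^3 = 343
[1] z-view keeps 34 columns → grid now 238
[2] x-view keeps 26 columns → grid now 123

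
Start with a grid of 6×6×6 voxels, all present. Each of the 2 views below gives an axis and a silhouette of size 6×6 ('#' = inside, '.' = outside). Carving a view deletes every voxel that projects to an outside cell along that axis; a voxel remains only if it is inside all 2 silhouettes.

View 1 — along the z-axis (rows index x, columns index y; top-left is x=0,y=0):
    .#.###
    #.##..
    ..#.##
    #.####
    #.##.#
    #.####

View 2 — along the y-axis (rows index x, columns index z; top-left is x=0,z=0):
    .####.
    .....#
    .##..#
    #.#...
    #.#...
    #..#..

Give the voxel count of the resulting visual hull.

full grid |V| = 216
V1 z: intersect with XY mask (24 set) -- 144 left
V2 y: intersect with XZ mask (14 set) -- 56 left

voxel count = 56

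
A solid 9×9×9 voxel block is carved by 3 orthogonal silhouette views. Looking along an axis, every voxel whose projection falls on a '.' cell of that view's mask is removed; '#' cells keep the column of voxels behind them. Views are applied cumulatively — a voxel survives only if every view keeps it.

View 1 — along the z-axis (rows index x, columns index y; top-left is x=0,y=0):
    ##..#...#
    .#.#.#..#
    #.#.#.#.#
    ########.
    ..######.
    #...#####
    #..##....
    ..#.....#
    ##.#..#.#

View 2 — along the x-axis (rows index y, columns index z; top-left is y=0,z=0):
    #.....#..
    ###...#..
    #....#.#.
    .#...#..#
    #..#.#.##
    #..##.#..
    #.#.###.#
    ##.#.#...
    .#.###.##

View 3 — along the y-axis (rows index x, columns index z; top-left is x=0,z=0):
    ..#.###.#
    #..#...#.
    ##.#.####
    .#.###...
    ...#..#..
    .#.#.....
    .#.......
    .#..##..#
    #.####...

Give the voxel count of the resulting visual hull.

voxel count = 73

initial block: 9^3 = 729
[1] z-view keeps 43 columns → grid now 387
[2] x-view keeps 37 columns → grid now 179
[3] y-view keeps 33 columns → grid now 73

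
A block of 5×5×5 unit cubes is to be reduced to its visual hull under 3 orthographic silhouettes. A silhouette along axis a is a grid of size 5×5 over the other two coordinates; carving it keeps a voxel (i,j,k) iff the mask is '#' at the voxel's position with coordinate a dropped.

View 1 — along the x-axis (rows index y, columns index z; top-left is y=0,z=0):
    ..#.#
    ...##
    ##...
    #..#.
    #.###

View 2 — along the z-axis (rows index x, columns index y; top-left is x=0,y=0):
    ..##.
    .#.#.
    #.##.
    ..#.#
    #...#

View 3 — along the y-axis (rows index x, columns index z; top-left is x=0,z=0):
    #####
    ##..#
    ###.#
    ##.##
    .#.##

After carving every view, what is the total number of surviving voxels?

full grid |V| = 125
V1 x: intersect with YZ mask (12 set) -- 60 left
V2 z: intersect with XY mask (11 set) -- 26 left
V3 y: intersect with XZ mask (19 set) -- 19 left

voxel count = 19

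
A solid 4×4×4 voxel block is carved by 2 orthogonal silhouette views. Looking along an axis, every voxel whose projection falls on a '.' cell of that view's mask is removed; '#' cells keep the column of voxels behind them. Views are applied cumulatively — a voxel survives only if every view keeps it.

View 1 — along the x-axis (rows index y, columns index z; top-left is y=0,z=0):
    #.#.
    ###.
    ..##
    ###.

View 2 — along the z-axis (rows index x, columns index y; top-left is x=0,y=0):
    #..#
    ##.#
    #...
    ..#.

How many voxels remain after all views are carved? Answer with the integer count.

before carving: 64 voxels (4×4×4)
after view 1 [x-axis, 10 of 16 cells solid] → remaining = 40
after view 2 [z-axis, 7 of 16 cells solid] → remaining = 17

remaining voxels: 17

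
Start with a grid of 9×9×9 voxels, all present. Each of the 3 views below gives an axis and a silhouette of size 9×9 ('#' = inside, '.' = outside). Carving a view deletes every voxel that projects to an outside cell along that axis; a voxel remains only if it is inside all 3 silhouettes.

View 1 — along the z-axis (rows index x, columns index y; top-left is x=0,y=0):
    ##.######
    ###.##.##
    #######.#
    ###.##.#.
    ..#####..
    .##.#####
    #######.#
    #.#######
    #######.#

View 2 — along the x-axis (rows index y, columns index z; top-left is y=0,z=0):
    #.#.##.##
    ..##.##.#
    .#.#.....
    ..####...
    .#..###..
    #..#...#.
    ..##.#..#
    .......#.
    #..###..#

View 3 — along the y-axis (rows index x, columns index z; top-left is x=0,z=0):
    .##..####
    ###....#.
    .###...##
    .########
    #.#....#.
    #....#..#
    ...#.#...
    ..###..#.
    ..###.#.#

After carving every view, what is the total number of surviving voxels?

before carving: 729 voxels (9×9×9)
  1. axis=2 (XY plane), |mask|=65  ⇒  voxels=585
  2. axis=0 (YZ plane), |mask|=34  ⇒  voxels=248
  3. axis=1 (XZ plane), |mask|=40  ⇒  voxels=127

127 voxels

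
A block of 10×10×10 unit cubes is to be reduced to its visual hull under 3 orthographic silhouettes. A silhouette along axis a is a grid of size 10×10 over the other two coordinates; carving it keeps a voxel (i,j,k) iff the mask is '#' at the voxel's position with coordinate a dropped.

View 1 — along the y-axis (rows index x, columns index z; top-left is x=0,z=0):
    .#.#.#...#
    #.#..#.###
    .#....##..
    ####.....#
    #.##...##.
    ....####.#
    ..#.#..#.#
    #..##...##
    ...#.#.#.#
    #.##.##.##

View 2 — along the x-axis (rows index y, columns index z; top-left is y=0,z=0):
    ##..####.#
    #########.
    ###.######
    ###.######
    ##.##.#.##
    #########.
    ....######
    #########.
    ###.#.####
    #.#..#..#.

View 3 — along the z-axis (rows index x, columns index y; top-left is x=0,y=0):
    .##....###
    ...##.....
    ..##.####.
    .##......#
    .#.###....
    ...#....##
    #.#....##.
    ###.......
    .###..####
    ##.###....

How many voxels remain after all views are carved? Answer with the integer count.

before carving: 1000 voxels (10×10×10)
carve view 1 (along y, XZ-mask fill 48/100): 480 voxels remain
carve view 2 (along x, YZ-mask fill 77/100): 354 voxels remain
carve view 3 (along z, XY-mask fill 42/100): 145 voxels remain

145 voxels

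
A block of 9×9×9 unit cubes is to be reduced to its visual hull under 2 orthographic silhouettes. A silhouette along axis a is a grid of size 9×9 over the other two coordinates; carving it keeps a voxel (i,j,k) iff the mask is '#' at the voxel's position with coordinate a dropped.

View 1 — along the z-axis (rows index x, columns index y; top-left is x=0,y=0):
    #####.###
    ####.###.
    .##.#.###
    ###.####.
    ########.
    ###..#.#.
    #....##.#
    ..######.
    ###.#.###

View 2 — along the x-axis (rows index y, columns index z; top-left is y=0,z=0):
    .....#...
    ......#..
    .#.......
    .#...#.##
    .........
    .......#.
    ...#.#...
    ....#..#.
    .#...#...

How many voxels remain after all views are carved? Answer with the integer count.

|visual hull| = 84

initial block: 9^3 = 729
after view 1 [z-axis, 58 of 81 cells solid] → remaining = 522
after view 2 [x-axis, 14 of 81 cells solid] → remaining = 84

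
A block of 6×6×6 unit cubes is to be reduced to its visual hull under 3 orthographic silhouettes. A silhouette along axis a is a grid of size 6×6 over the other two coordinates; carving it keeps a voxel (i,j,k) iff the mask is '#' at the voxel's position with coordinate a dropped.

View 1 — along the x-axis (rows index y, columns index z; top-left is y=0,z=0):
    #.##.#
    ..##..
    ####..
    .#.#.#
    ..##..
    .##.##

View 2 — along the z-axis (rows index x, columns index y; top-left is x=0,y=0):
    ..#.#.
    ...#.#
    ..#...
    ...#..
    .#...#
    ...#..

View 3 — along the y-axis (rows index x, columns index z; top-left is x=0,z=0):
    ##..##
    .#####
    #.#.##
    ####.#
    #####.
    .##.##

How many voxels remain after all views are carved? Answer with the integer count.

start: 6×6×6 = 216 voxels
after view 1 [x-axis, 19 of 36 cells solid] → remaining = 114
after view 2 [z-axis, 9 of 36 cells solid] → remaining = 29
after view 3 [y-axis, 27 of 36 cells solid] → remaining = 21

21 voxels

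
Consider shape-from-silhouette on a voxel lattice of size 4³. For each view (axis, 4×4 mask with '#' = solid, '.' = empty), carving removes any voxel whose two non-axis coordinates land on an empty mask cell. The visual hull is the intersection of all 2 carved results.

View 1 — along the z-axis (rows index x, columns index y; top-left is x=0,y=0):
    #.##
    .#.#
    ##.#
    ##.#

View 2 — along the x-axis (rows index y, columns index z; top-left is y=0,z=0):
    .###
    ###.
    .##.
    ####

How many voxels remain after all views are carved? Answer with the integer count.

full grid |V| = 64
carve view 1 (along z, XY-mask fill 11/16): 44 voxels remain
carve view 2 (along x, YZ-mask fill 12/16): 36 voxels remain

voxel count = 36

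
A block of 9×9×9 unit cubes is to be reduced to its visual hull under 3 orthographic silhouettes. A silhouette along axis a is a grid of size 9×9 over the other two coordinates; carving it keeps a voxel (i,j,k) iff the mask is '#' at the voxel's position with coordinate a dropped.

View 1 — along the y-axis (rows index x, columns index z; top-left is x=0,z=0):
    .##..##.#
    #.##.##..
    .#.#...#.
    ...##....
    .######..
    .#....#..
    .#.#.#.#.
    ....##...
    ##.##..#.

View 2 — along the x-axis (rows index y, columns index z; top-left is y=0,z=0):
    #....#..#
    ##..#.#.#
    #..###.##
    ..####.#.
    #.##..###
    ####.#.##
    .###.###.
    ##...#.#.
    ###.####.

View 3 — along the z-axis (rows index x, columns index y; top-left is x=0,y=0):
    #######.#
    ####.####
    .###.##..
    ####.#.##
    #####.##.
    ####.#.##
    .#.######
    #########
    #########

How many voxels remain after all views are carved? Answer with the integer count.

start: 9×9×9 = 729 voxels
carve view 1 (along y, XZ-mask fill 34/81): 306 voxels remain
carve view 2 (along x, YZ-mask fill 49/81): 182 voxels remain
carve view 3 (along z, XY-mask fill 67/81): 152 voxels remain

remaining voxels: 152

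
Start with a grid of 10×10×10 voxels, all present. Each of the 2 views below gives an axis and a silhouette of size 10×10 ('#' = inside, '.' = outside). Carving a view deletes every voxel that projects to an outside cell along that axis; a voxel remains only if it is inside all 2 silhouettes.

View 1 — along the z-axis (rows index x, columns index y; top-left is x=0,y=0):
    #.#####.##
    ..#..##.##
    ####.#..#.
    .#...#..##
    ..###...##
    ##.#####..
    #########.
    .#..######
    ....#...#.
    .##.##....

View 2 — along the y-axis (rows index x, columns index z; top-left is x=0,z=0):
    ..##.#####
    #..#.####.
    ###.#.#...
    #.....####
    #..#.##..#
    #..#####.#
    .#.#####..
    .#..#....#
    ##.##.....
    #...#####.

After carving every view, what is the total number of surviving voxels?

initial block: 10^3 = 1000
step 1: project along z, AND mask (57/100) → |grid| = 570
step 2: project along y, AND mask (54/100) → |grid| = 317

|visual hull| = 317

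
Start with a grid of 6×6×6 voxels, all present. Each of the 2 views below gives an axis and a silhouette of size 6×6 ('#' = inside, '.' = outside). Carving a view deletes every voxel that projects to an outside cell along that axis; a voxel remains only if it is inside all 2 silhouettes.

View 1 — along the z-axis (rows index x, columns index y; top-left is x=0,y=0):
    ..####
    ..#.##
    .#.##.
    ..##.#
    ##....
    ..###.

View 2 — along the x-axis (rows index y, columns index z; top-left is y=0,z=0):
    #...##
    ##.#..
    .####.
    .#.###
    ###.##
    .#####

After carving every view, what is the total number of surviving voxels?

before carving: 216 voxels (6×6×6)
step 1: project along z, AND mask (18/36) → |grid| = 108
step 2: project along x, AND mask (24/36) → |grid| = 76

|visual hull| = 76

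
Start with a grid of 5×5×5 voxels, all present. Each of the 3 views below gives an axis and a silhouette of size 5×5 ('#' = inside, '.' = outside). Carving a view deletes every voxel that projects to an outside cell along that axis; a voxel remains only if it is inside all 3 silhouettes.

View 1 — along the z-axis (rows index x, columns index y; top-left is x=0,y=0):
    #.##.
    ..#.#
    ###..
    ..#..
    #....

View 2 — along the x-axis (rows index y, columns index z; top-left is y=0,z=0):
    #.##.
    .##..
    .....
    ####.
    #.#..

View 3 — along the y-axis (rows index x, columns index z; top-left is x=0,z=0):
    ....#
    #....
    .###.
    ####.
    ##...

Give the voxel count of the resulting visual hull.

remaining voxels: 6

initial block: 5^3 = 125
[1] z-view keeps 10 columns → grid now 50
[2] x-view keeps 11 columns → grid now 17
[3] y-view keeps 11 columns → grid now 6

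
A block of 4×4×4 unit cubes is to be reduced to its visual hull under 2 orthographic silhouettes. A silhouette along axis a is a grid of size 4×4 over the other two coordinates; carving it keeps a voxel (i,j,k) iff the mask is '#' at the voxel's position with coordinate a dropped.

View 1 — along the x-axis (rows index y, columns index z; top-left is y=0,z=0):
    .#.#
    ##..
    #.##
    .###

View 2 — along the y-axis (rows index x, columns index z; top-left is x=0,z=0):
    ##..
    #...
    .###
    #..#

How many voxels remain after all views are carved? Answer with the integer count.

start: 4×4×4 = 64 voxels
[1] x-view keeps 10 columns → grid now 40
[2] y-view keeps 8 columns → grid now 20

voxel count = 20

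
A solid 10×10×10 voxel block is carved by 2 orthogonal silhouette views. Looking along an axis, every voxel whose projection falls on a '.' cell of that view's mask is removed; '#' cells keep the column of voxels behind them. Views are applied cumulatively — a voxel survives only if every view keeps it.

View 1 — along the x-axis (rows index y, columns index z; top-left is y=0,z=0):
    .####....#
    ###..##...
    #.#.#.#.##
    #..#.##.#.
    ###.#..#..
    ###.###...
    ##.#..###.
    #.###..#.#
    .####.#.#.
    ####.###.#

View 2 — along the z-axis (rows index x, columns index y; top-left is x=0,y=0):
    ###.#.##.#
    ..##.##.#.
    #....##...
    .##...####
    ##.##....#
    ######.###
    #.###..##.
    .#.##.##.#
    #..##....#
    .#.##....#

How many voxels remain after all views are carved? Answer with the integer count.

remaining voxels: 318

before carving: 1000 voxels (10×10×10)
  1. axis=0 (YZ plane), |mask|=58  ⇒  voxels=580
  2. axis=2 (XY plane), |mask|=55  ⇒  voxels=318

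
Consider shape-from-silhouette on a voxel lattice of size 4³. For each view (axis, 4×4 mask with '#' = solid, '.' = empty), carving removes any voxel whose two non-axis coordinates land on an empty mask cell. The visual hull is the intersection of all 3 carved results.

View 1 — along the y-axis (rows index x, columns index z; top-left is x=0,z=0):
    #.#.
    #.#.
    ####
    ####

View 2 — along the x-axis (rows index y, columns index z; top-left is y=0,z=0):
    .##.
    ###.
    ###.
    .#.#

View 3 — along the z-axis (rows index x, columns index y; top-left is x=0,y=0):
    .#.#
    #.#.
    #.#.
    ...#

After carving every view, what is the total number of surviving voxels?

|visual hull| = 12

start: 4×4×4 = 64 voxels
V1 y: intersect with XZ mask (12 set) -- 48 left
V2 x: intersect with YZ mask (10 set) -- 30 left
V3 z: intersect with XY mask (7 set) -- 12 left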